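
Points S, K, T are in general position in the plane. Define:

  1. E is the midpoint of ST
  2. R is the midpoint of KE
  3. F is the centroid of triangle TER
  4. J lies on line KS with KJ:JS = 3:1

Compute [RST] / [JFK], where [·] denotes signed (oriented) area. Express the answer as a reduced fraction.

[RST]:[JFK] = 8/7

Set S = (0, 0), K = (1, 0), T = (0, 1); any affine frame gives the same invariant.
1. E is the midpoint of ST ⇒ E = (0, 1/2)
2. R is the midpoint of KE ⇒ R = (1/2, 1/4)
3. F is the centroid of triangle TER ⇒ F = (1/6, 7/12)
4. J lies on line KS with KJ:JS = 3:1 ⇒ J = (1/4, 0)
2·[RST] = -1/2, 2·[JFK] = -7/16
[RST]:[JFK] = -1/2:-7/16 = 8/7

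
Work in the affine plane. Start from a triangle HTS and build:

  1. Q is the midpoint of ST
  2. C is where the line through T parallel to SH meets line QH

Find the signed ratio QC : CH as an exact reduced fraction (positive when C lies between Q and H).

QC:CH = -1/2

Choose coordinates H = (0, 0), T = (1, 0), S = (0, 1).
1. Q is the midpoint of ST ⇒ Q = (1/2, 1/2)
2. C is where the line through T parallel to SH meets line QH ⇒ C = (1, 1)
C = Q + t·(H−Q) with t = -1, so QC:CH = t:(1−t) = -1:2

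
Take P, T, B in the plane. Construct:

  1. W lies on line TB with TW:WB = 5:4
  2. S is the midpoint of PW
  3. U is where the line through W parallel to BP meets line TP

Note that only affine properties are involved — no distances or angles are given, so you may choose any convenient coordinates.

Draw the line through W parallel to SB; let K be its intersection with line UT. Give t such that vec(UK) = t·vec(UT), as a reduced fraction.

Set P = (0, 0), T = (1, 0), B = (0, 1); any affine frame gives the same invariant.
1. W lies on line TB with TW:WB = 5:4 ⇒ W = (4/9, 5/9)
2. S is the midpoint of PW ⇒ S = (2/9, 5/18)
3. U is where the line through W parallel to BP meets line TP ⇒ U = (4/9, 0)
through W parallel to SB: direction (-2/9, 13/18); meets UT at K = (8/13, 0)
K = U + t·(T−U) with t = 4/13

t = 4/13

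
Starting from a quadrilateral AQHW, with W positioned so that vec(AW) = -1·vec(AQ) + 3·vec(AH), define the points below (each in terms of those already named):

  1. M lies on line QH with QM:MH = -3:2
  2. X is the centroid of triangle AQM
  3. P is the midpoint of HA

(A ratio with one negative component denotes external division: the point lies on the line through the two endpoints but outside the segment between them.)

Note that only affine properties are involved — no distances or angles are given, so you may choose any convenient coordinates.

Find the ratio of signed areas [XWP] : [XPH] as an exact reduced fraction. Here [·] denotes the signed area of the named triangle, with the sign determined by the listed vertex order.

[XWP]:[XPH] = -2

Set A = (0, 0), Q = (1, 0), H = (0, 1), W = (-1, 3); any affine frame gives the same invariant.
1. M lies on line QH with QM:MH = -3:2 ⇒ M = (-2, 3)
2. X is the centroid of triangle AQM ⇒ X = (-1/3, 1)
3. P is the midpoint of HA ⇒ P = (0, 1/2)
2·[XWP] = -1/3, 2·[XPH] = 1/6
[XWP]:[XPH] = -1/3:1/6 = -2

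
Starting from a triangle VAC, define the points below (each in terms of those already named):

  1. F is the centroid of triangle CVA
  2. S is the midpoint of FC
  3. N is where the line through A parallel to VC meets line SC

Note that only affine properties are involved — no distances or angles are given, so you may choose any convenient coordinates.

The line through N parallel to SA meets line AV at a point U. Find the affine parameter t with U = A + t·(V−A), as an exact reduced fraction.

t = 5/4

Work in coordinates with V = (0, 0), A = (1, 0), C = (0, 1).
1. F is the centroid of triangle CVA ⇒ F = (1/3, 1/3)
2. S is the midpoint of FC ⇒ S = (1/6, 2/3)
3. N is where the line through A parallel to VC meets line SC ⇒ N = (1, -1)
through N parallel to SA: direction (5/6, -2/3); meets AV at U = (-1/4, 0)
U = A + t·(V−A) with t = 5/4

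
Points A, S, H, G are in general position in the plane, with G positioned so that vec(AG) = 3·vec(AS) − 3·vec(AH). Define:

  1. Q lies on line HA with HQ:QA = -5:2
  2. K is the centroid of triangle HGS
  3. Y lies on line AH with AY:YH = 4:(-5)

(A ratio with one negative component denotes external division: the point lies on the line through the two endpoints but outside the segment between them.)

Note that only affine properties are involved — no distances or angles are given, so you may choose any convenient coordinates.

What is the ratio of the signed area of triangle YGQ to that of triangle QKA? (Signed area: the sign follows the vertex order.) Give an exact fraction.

[YGQ]:[QKA] = 45/4

Choose coordinates A = (0, 0), S = (1, 0), H = (0, 1), G = (3, -3).
1. Q lies on line HA with HQ:QA = -5:2 ⇒ Q = (0, -2/3)
2. K is the centroid of triangle HGS ⇒ K = (4/3, -2/3)
3. Y lies on line AH with AY:YH = 4:(-5) ⇒ Y = (0, -4)
2·[YGQ] = 10, 2·[QKA] = 8/9
[YGQ]:[QKA] = 10:8/9 = 45/4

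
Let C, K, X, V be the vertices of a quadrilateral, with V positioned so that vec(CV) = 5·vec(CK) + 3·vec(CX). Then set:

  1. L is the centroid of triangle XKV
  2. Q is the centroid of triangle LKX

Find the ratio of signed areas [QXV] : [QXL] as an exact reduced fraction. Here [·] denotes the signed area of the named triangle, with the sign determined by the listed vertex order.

Set C = (0, 0), K = (1, 0), X = (0, 1), V = (5, 3); any affine frame gives the same invariant.
1. L is the centroid of triangle XKV ⇒ L = (2, 4/3)
2. Q is the centroid of triangle LKX ⇒ Q = (1, 7/9)
2·[QXV] = -28/9, 2·[QXL] = -7/9
[QXV]:[QXL] = -28/9:-7/9 = 4

[QXV]:[QXL] = 4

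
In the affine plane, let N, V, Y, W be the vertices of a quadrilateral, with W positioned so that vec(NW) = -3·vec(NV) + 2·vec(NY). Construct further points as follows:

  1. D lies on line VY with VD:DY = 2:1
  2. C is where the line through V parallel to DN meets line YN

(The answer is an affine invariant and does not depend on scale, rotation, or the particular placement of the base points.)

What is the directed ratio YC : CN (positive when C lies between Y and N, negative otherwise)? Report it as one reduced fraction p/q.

YC:CN = -3/2

Set N = (0, 0), V = (1, 0), Y = (0, 1), W = (-3, 2); any affine frame gives the same invariant.
1. D lies on line VY with VD:DY = 2:1 ⇒ D = (1/3, 2/3)
2. C is where the line through V parallel to DN meets line YN ⇒ C = (0, -2)
C = Y + t·(N−Y) with t = 3, so YC:CN = t:(1−t) = 3:-2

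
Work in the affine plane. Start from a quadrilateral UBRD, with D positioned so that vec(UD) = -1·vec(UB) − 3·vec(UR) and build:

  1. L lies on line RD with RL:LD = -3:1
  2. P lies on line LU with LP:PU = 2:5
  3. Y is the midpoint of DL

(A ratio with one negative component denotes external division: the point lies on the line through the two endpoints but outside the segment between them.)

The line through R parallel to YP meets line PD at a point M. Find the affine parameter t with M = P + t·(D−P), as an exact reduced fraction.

Choose coordinates U = (0, 0), B = (1, 0), R = (0, 1), D = (-1, -3).
1. L lies on line RD with RL:LD = -3:1 ⇒ L = (-3/2, -5)
2. P lies on line LU with LP:PU = 2:5 ⇒ P = (-15/14, -25/7)
3. Y is the midpoint of DL ⇒ Y = (-5/4, -4)
through R parallel to YP: direction (5/28, 3/7); meets PD at M = (-5/7, -5/7)
M = P + t·(D−P) with t = 5

t = 5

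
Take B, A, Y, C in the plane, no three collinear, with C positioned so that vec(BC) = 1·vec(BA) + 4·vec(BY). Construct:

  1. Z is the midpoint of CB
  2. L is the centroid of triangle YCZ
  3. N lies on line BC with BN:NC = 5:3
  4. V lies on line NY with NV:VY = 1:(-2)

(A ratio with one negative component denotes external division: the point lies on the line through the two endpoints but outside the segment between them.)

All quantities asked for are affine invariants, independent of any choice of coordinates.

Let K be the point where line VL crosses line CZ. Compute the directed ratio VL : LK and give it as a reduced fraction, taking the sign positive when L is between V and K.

VL:LK = -4

Work in coordinates with B = (0, 0), A = (1, 0), Y = (0, 1), C = (1, 4).
1. Z is the midpoint of CB ⇒ Z = (1/2, 2)
2. L is the centroid of triangle YCZ ⇒ L = (1/2, 7/3)
3. N lies on line BC with BN:NC = 5:3 ⇒ N = (5/8, 5/2)
4. V lies on line NY with NV:VY = 1:(-2) ⇒ V = (5/4, 4)
line VL meets CZ at K = (11/16, 11/4)
L = V + t·(K−V) with t = 4/3, so VL:LK = 4/3:-1/3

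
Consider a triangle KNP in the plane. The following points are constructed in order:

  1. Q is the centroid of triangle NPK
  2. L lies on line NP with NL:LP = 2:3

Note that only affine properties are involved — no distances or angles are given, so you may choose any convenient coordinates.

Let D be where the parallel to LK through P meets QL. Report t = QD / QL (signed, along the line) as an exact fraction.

t = -8

Choose coordinates K = (0, 0), N = (1, 0), P = (0, 1).
1. Q is the centroid of triangle NPK ⇒ Q = (1/3, 1/3)
2. L lies on line NP with NL:LP = 2:3 ⇒ L = (3/5, 2/5)
through P parallel to LK: direction (-3/5, -2/5); meets QL at D = (-9/5, -1/5)
D = Q + t·(L−Q) with t = -8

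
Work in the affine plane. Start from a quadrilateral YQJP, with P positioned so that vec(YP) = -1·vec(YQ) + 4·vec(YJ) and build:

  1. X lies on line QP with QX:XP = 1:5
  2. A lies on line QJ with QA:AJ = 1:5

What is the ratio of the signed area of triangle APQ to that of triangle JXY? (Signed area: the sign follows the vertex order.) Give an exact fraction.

[APQ]:[JXY] = 1/2

Assign Y = (0, 0), Q = (1, 0), J = (0, 1), P = (-1, 4) — the answer is frame-independent, so this choice is without loss of generality.
1. X lies on line QP with QX:XP = 1:5 ⇒ X = (2/3, 2/3)
2. A lies on line QJ with QA:AJ = 1:5 ⇒ A = (5/6, 1/6)
2·[APQ] = -1/3, 2·[JXY] = -2/3
[APQ]:[JXY] = -1/3:-2/3 = 1/2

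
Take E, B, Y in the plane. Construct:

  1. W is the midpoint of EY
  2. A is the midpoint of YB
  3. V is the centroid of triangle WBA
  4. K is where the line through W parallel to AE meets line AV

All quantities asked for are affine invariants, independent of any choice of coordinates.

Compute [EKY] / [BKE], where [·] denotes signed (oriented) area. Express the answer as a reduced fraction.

[EKY]:[BKE] = 1/2

Choose coordinates E = (0, 0), B = (1, 0), Y = (0, 1).
1. W is the midpoint of EY ⇒ W = (0, 1/2)
2. A is the midpoint of YB ⇒ A = (1/2, 1/2)
3. V is the centroid of triangle WBA ⇒ V = (1/2, 1/3)
4. K is where the line through W parallel to AE meets line AV ⇒ K = (1/2, 1)
2·[EKY] = 1/2, 2·[BKE] = 1
[EKY]:[BKE] = 1/2:1 = 1/2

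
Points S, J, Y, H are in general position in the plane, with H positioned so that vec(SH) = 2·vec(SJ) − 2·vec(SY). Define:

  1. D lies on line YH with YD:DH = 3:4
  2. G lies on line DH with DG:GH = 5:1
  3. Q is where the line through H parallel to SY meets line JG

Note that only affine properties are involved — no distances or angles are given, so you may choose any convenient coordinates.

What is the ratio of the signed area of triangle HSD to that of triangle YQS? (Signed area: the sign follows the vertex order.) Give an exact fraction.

[HSD]:[YQS] = 4/7

Set S = (0, 0), J = (1, 0), Y = (0, 1), H = (2, -2); any affine frame gives the same invariant.
1. D lies on line YH with YD:DH = 3:4 ⇒ D = (6/7, -2/7)
2. G lies on line DH with DG:GH = 5:1 ⇒ G = (38/21, -12/7)
3. Q is where the line through H parallel to SY meets line JG ⇒ Q = (2, -36/17)
2·[HSD] = -8/7, 2·[YQS] = -2
[HSD]:[YQS] = -8/7:-2 = 4/7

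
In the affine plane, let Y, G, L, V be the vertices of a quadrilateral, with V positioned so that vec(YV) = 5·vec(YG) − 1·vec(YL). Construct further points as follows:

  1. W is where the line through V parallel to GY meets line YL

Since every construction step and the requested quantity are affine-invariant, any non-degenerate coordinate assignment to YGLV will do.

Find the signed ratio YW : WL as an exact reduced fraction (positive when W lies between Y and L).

Work in coordinates with Y = (0, 0), G = (1, 0), L = (0, 1), V = (5, -1).
1. W is where the line through V parallel to GY meets line YL ⇒ W = (0, -1)
W = Y + t·(L−Y) with t = -1, so YW:WL = t:(1−t) = -1:2

YW:WL = -1/2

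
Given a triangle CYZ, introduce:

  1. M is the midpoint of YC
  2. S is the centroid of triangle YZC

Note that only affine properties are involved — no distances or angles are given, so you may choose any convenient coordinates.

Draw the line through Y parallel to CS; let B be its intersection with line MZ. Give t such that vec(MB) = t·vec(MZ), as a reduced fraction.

t = -1/3

Assign C = (0, 0), Y = (1, 0), Z = (0, 1) — the answer is frame-independent, so this choice is without loss of generality.
1. M is the midpoint of YC ⇒ M = (1/2, 0)
2. S is the centroid of triangle YZC ⇒ S = (1/3, 1/3)
through Y parallel to CS: direction (1/3, 1/3); meets MZ at B = (2/3, -1/3)
B = M + t·(Z−M) with t = -1/3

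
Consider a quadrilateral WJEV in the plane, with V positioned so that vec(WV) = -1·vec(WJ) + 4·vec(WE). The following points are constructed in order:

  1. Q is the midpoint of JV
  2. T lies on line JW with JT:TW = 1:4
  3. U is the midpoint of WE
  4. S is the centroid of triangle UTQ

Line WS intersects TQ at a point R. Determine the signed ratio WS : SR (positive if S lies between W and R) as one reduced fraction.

WS:SR = 3

Choose coordinates W = (0, 0), J = (1, 0), E = (0, 1), V = (-1, 4).
1. Q is the midpoint of JV ⇒ Q = (0, 2)
2. T lies on line JW with JT:TW = 1:4 ⇒ T = (4/5, 0)
3. U is the midpoint of WE ⇒ U = (0, 1/2)
4. S is the centroid of triangle UTQ ⇒ S = (4/15, 5/6)
line WS meets TQ at R = (16/45, 10/9)
S = W + t·(R−W) with t = 3/4, so WS:SR = 3/4:1/4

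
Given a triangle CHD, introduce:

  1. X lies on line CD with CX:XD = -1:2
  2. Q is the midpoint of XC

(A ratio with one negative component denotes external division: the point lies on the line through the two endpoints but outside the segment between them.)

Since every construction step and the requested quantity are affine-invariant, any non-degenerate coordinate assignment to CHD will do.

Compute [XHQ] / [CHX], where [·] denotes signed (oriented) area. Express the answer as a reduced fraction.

Work in coordinates with C = (0, 0), H = (1, 0), D = (0, 1).
1. X lies on line CD with CX:XD = -1:2 ⇒ X = (0, -1)
2. Q is the midpoint of XC ⇒ Q = (0, -1/2)
2·[XHQ] = 1/2, 2·[CHX] = -1
[XHQ]:[CHX] = 1/2:-1 = -1/2

[XHQ]:[CHX] = -1/2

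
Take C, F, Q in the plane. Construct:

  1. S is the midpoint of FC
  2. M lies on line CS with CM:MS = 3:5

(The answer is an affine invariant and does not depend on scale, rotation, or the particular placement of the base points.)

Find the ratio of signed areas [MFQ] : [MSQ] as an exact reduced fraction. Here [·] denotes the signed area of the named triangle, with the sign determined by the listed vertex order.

Work in coordinates with C = (0, 0), F = (1, 0), Q = (0, 1).
1. S is the midpoint of FC ⇒ S = (1/2, 0)
2. M lies on line CS with CM:MS = 3:5 ⇒ M = (3/16, 0)
2·[MFQ] = 13/16, 2·[MSQ] = 5/16
[MFQ]:[MSQ] = 13/16:5/16 = 13/5

[MFQ]:[MSQ] = 13/5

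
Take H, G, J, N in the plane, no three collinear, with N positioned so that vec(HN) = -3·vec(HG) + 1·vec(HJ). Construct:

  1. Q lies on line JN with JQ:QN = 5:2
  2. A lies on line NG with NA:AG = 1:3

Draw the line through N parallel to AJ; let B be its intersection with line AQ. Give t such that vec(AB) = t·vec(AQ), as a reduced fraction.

t = 7/5

Work in coordinates with H = (0, 0), G = (1, 0), J = (0, 1), N = (-3, 1).
1. Q lies on line JN with JQ:QN = 5:2 ⇒ Q = (-15/7, 1)
2. A lies on line NG with NA:AG = 1:3 ⇒ A = (-2, 3/4)
through N parallel to AJ: direction (2, 1/4); meets AQ at B = (-11/5, 11/10)
B = A + t·(Q−A) with t = 7/5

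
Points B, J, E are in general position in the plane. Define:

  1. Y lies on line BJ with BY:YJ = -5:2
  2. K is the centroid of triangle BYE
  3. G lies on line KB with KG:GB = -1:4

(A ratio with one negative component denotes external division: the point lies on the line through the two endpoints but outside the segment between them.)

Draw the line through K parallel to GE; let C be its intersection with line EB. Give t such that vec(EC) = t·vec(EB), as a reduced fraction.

t = 1/4

Work in coordinates with B = (0, 0), J = (1, 0), E = (0, 1).
1. Y lies on line BJ with BY:YJ = -5:2 ⇒ Y = (5/3, 0)
2. K is the centroid of triangle BYE ⇒ K = (5/9, 1/3)
3. G lies on line KB with KG:GB = -1:4 ⇒ G = (20/27, 4/9)
through K parallel to GE: direction (-20/27, 5/9); meets EB at C = (0, 3/4)
C = E + t·(B−E) with t = 1/4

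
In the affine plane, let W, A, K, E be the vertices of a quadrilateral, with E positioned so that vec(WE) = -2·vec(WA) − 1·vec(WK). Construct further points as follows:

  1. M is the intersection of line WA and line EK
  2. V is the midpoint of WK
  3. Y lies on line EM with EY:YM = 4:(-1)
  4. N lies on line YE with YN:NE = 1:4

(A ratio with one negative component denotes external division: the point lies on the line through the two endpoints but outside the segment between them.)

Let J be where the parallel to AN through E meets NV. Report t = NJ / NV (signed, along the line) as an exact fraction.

Assign W = (0, 0), A = (1, 0), K = (0, 1), E = (-2, -1) — the answer is frame-independent, so this choice is without loss of generality.
1. M is the intersection of line WA and line EK ⇒ M = (-1, 0)
2. V is the midpoint of WK ⇒ V = (0, 1/2)
3. Y lies on line EM with EY:YM = 4:(-1) ⇒ Y = (-2/3, 1/3)
4. N lies on line YE with YN:NE = 1:4 ⇒ N = (-14/15, 1/15)
through E parallel to AN: direction (-29/15, 1/15); meets NV at J = (-1274/405, -389/405)
J = N + t·(V−N) with t = -64/27

t = -64/27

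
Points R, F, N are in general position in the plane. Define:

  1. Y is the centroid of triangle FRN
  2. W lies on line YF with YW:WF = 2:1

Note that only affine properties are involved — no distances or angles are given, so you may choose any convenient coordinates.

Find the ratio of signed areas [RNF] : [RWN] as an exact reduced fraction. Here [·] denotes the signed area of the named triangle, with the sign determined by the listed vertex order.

Assign R = (0, 0), F = (1, 0), N = (0, 1) — the answer is frame-independent, so this choice is without loss of generality.
1. Y is the centroid of triangle FRN ⇒ Y = (1/3, 1/3)
2. W lies on line YF with YW:WF = 2:1 ⇒ W = (7/9, 1/9)
2·[RNF] = -1, 2·[RWN] = 7/9
[RNF]:[RWN] = -1:7/9 = -9/7

[RNF]:[RWN] = -9/7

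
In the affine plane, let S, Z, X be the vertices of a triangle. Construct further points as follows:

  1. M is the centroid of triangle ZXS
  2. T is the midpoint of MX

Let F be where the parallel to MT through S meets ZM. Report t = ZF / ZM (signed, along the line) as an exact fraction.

t = 2

Set S = (0, 0), Z = (1, 0), X = (0, 1); any affine frame gives the same invariant.
1. M is the centroid of triangle ZXS ⇒ M = (1/3, 1/3)
2. T is the midpoint of MX ⇒ T = (1/6, 2/3)
through S parallel to MT: direction (-1/6, 1/3); meets ZM at F = (-1/3, 2/3)
F = Z + t·(M−Z) with t = 2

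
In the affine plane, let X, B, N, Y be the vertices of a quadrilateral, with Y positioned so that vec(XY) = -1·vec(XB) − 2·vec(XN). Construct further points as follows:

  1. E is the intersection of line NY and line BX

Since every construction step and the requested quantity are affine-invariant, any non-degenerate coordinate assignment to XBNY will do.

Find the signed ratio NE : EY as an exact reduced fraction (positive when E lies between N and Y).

Work in coordinates with X = (0, 0), B = (1, 0), N = (0, 1), Y = (-1, -2).
1. E is the intersection of line NY and line BX ⇒ E = (-1/3, 0)
E = N + t·(Y−N) with t = 1/3, so NE:EY = t:(1−t) = 1/3:2/3

NE:EY = 1/2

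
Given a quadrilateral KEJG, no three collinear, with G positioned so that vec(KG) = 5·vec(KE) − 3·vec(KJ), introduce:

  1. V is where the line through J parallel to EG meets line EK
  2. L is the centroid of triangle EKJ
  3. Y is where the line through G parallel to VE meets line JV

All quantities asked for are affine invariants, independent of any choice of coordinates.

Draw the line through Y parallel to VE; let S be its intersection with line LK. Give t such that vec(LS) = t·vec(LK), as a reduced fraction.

t = 10

Work in coordinates with K = (0, 0), E = (1, 0), J = (0, 1), G = (5, -3).
1. V is where the line through J parallel to EG meets line EK ⇒ V = (4/3, 0)
2. L is the centroid of triangle EKJ ⇒ L = (1/3, 1/3)
3. Y is where the line through G parallel to VE meets line JV ⇒ Y = (16/3, -3)
through Y parallel to VE: direction (-1/3, 0); meets LK at S = (-3, -3)
S = L + t·(K−L) with t = 10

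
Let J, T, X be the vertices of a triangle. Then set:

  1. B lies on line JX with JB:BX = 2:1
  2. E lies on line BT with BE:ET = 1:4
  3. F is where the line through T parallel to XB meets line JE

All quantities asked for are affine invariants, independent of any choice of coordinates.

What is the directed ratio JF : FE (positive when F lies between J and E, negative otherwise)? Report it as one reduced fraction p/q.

JF:FE = -5/4

Work in coordinates with J = (0, 0), T = (1, 0), X = (0, 1).
1. B lies on line JX with JB:BX = 2:1 ⇒ B = (0, 2/3)
2. E lies on line BT with BE:ET = 1:4 ⇒ E = (1/5, 8/15)
3. F is where the line through T parallel to XB meets line JE ⇒ F = (1, 8/3)
F = J + t·(E−J) with t = 5, so JF:FE = t:(1−t) = 5:-4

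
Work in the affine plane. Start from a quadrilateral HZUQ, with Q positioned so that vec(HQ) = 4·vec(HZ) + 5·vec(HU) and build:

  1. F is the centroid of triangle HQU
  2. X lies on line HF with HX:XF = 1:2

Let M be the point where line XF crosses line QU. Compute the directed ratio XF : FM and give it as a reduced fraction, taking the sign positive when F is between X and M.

XF:FM = 4/3

Work in coordinates with H = (0, 0), Z = (1, 0), U = (0, 1), Q = (4, 5).
1. F is the centroid of triangle HQU ⇒ F = (4/3, 2)
2. X lies on line HF with HX:XF = 1:2 ⇒ X = (4/9, 2/3)
line XF meets QU at M = (2, 3)
F = X + t·(M−X) with t = 4/7, so XF:FM = 4/7:3/7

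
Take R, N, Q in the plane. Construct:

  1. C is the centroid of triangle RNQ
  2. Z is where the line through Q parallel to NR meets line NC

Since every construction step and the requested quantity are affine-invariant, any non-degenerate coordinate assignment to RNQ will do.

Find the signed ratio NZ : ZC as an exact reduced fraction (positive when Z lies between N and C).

NZ:ZC = -3/2

Choose coordinates R = (0, 0), N = (1, 0), Q = (0, 1).
1. C is the centroid of triangle RNQ ⇒ C = (1/3, 1/3)
2. Z is where the line through Q parallel to NR meets line NC ⇒ Z = (-1, 1)
Z = N + t·(C−N) with t = 3, so NZ:ZC = t:(1−t) = 3:-2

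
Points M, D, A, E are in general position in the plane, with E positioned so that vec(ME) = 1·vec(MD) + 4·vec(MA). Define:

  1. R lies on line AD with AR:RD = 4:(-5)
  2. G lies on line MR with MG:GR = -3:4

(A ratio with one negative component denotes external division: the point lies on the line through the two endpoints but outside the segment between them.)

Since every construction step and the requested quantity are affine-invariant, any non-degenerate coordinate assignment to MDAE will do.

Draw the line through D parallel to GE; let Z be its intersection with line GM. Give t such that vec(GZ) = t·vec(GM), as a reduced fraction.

t = 44/63

Assign M = (0, 0), D = (1, 0), A = (0, 1), E = (1, 4) — the answer is frame-independent, so this choice is without loss of generality.
1. R lies on line AD with AR:RD = 4:(-5) ⇒ R = (-4, 5)
2. G lies on line MR with MG:GR = -3:4 ⇒ G = (12, -15)
through D parallel to GE: direction (-11, 19); meets GM at Z = (76/21, -95/21)
Z = G + t·(M−G) with t = 44/63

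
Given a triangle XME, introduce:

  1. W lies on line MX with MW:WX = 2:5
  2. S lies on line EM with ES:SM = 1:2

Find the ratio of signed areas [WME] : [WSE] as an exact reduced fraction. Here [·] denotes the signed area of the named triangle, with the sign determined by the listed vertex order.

Choose coordinates X = (0, 0), M = (1, 0), E = (0, 1).
1. W lies on line MX with MW:WX = 2:5 ⇒ W = (5/7, 0)
2. S lies on line EM with ES:SM = 1:2 ⇒ S = (1/3, 2/3)
2·[WME] = 2/7, 2·[WSE] = 2/21
[WME]:[WSE] = 2/7:2/21 = 3

[WME]:[WSE] = 3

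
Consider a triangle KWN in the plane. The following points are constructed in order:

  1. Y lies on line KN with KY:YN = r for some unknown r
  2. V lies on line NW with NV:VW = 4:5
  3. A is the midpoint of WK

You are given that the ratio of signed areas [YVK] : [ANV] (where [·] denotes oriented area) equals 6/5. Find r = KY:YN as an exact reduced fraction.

Work in coordinates with K = (0, 0), W = (1, 0), N = (0, 1).
1. With KY:YN = r, write λ = r/(r+1) so Y = K + λ·(N−K); Y is affine-linear in λ
2. V lies on line NW with NV:VW = 4:5 ⇒ V = (4/9, 5/9)
3. A is the midpoint of WK ⇒ A = (1/2, 0)
Every point depending on Y is an affine combination of Y and λ-independent points, so each such coordinate is linear in λ; the λ² term in each signed area is a multiple of (N−K)×(N−K) = 0, so 2·[YVK] and 2·[ANV] are each linear in λ. Evaluating at λ=0 and λ=1:
  2·[YVK] = -4/9·λ,   2·[ANV] = -2/9
So [YVK]:[ANV] = (-4/9·λ) / (-2/9). Setting this equal to 6/5:
  -4/9·λ = 6/5·(-2/9)  ⇒  λ = 3/5
Then r = λ/(1−λ) = (3/5)/(2/5) = 3/2. Check: with r = 3/2, Y = (0, 3/5) and [YVK]:[ANV] = 6/5 as required.

r = 3/2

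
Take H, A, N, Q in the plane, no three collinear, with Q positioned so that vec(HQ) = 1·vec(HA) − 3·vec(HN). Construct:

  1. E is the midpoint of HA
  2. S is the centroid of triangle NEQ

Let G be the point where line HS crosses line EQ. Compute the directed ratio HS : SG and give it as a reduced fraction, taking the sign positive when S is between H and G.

HS:SG = 7/2

Set H = (0, 0), A = (1, 0), N = (0, 1), Q = (1, -3); any affine frame gives the same invariant.
1. E is the midpoint of HA ⇒ E = (1/2, 0)
2. S is the centroid of triangle NEQ ⇒ S = (1/2, -2/3)
line HS meets EQ at G = (9/14, -6/7)
S = H + t·(G−H) with t = 7/9, so HS:SG = 7/9:2/9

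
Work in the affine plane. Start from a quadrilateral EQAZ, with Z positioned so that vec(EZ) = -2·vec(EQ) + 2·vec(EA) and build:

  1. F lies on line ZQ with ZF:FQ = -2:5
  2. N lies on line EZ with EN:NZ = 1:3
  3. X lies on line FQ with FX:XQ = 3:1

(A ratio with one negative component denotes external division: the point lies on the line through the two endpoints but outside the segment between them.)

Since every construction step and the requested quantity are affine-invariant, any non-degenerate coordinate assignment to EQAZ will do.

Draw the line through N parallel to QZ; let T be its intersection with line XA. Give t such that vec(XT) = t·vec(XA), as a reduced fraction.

Set E = (0, 0), Q = (1, 0), A = (0, 1), Z = (-2, 2); any affine frame gives the same invariant.
1. F lies on line ZQ with ZF:FQ = -2:5 ⇒ F = (-4, 10/3)
2. N lies on line EZ with EN:NZ = 1:3 ⇒ N = (-1/2, 1/2)
3. X lies on line FQ with FX:XQ = 3:1 ⇒ X = (-1/4, 5/6)
through N parallel to QZ: direction (-3, 2); meets XA at T = (-5/8, 7/12)
T = X + t·(A−X) with t = -3/2

t = -3/2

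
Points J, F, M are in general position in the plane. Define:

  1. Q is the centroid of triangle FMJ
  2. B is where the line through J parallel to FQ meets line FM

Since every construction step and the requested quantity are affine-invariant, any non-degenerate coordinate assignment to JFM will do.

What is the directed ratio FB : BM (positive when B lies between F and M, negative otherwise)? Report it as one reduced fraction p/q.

FB:BM = -1/2

Work in coordinates with J = (0, 0), F = (1, 0), M = (0, 1).
1. Q is the centroid of triangle FMJ ⇒ Q = (1/3, 1/3)
2. B is where the line through J parallel to FQ meets line FM ⇒ B = (2, -1)
B = F + t·(M−F) with t = -1, so FB:BM = t:(1−t) = -1:2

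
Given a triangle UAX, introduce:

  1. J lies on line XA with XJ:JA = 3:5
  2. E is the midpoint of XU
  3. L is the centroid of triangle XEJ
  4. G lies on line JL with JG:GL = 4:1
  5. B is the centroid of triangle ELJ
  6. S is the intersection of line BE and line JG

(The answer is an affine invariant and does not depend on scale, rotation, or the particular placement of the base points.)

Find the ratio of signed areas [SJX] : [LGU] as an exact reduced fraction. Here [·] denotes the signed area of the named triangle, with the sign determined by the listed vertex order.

[SJX]:[LGU] = -5/6

Work in coordinates with U = (0, 0), A = (1, 0), X = (0, 1).
1. J lies on line XA with XJ:JA = 3:5 ⇒ J = (3/8, 5/8)
2. E is the midpoint of XU ⇒ E = (0, 1/2)
3. L is the centroid of triangle XEJ ⇒ L = (1/8, 17/24)
4. G lies on line JL with JG:GL = 4:1 ⇒ G = (7/40, 83/120)
5. B is the centroid of triangle ELJ ⇒ B = (1/6, 11/18)
6. S is the intersection of line BE and line JG ⇒ S = (1/4, 2/3)
2·[SJX] = 1/32, 2·[LGU] = -3/80
[SJX]:[LGU] = 1/32:-3/80 = -5/6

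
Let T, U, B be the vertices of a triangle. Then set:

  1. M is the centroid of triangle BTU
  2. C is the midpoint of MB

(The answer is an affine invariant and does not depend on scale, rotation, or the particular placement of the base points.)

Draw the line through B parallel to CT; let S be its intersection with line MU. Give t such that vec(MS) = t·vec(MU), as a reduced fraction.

Work in coordinates with T = (0, 0), U = (1, 0), B = (0, 1).
1. M is the centroid of triangle BTU ⇒ M = (1/3, 1/3)
2. C is the midpoint of MB ⇒ C = (1/6, 2/3)
through B parallel to CT: direction (-1/6, -2/3); meets MU at S = (-1/9, 5/9)
S = M + t·(U−M) with t = -2/3

t = -2/3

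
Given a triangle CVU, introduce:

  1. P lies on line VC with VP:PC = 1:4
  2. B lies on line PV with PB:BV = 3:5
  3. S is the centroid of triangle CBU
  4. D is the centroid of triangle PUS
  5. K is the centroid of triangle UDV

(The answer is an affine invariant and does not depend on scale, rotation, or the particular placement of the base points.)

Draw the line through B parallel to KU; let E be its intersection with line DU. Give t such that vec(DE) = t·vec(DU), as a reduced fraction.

t = 68/69

Assign C = (0, 0), V = (1, 0), U = (0, 1) — the answer is frame-independent, so this choice is without loss of generality.
1. P lies on line VC with VP:PC = 1:4 ⇒ P = (4/5, 0)
2. B lies on line PV with PB:BV = 3:5 ⇒ B = (7/8, 0)
3. S is the centroid of triangle CBU ⇒ S = (7/24, 1/3)
4. D is the centroid of triangle PUS ⇒ D = (131/360, 4/9)
5. K is the centroid of triangle UDV ⇒ K = (491/1080, 13/27)
through B parallel to KU: direction (-491/1080, 14/27); meets DU at E = (131/24840, 616/621)
E = D + t·(U−D) with t = 68/69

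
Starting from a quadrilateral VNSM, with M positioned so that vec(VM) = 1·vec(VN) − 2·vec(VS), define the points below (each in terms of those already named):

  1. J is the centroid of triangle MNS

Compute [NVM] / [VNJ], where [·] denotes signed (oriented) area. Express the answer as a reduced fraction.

[NVM]:[VNJ] = -6

Choose coordinates V = (0, 0), N = (1, 0), S = (0, 1), M = (1, -2).
1. J is the centroid of triangle MNS ⇒ J = (2/3, -1/3)
2·[NVM] = 2, 2·[VNJ] = -1/3
[NVM]:[VNJ] = 2:-1/3 = -6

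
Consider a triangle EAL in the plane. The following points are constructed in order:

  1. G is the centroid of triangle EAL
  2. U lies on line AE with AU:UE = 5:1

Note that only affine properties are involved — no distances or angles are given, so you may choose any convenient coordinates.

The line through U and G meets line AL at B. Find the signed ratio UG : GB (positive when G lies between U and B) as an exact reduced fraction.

Set E = (0, 0), A = (1, 0), L = (0, 1); any affine frame gives the same invariant.
1. G is the centroid of triangle EAL ⇒ G = (1/3, 1/3)
2. U lies on line AE with AU:UE = 5:1 ⇒ U = (1/6, 0)
line UG meets AL at B = (4/9, 5/9)
G = U + t·(B−U) with t = 3/5, so UG:GB = 3/5:2/5

UG:GB = 3/2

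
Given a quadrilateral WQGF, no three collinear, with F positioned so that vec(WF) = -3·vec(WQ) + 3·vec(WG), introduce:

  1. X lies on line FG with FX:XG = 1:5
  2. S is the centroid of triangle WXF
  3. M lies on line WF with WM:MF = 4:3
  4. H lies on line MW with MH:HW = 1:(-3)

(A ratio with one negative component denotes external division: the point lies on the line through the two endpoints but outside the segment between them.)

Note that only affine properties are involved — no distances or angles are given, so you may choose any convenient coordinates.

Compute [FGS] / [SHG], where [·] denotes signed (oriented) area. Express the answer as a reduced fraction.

Work in coordinates with W = (0, 0), Q = (1, 0), G = (0, 1), F = (-3, 3).
1. X lies on line FG with FX:XG = 1:5 ⇒ X = (-5/2, 8/3)
2. S is the centroid of triangle WXF ⇒ S = (-11/6, 17/9)
3. M lies on line WF with WM:MF = 4:3 ⇒ M = (-12/7, 12/7)
4. H lies on line MW with MH:HW = 1:(-3) ⇒ H = (-18/7, 18/7)
2·[FGS] = -1, 2·[SHG] = -25/42
[FGS]:[SHG] = -1:-25/42 = 42/25

[FGS]:[SHG] = 42/25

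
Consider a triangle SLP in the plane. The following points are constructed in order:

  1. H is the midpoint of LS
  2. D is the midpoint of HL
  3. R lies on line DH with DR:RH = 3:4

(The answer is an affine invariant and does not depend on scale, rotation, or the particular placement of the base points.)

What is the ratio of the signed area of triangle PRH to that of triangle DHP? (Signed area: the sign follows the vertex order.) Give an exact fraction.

Set S = (0, 0), L = (1, 0), P = (0, 1); any affine frame gives the same invariant.
1. H is the midpoint of LS ⇒ H = (1/2, 0)
2. D is the midpoint of HL ⇒ D = (3/4, 0)
3. R lies on line DH with DR:RH = 3:4 ⇒ R = (9/14, 0)
2·[PRH] = -1/7, 2·[DHP] = -1/4
[PRH]:[DHP] = -1/7:-1/4 = 4/7

[PRH]:[DHP] = 4/7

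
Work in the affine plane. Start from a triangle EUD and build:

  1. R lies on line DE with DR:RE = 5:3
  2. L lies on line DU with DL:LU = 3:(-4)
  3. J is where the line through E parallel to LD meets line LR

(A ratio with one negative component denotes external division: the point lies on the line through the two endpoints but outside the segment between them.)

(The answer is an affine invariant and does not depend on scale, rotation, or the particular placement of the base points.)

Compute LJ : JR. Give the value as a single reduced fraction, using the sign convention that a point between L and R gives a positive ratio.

Work in coordinates with E = (0, 0), U = (1, 0), D = (0, 1).
1. R lies on line DE with DR:RE = 5:3 ⇒ R = (0, 3/8)
2. L lies on line DU with DL:LU = 3:(-4) ⇒ L = (-3, 4)
3. J is where the line through E parallel to LD meets line LR ⇒ J = (9/5, -9/5)
J = L + t·(R−L) with t = 8/5, so LJ:JR = t:(1−t) = 8/5:-3/5

LJ:JR = -8/3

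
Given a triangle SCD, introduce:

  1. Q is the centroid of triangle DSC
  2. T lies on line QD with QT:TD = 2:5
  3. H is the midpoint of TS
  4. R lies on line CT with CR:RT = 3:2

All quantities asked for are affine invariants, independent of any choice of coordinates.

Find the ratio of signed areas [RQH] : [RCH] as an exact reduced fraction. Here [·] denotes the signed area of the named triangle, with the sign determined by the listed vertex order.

Choose coordinates S = (0, 0), C = (1, 0), D = (0, 1).
1. Q is the centroid of triangle DSC ⇒ Q = (1/3, 1/3)
2. T lies on line QD with QT:TD = 2:5 ⇒ T = (5/21, 11/21)
3. H is the midpoint of TS ⇒ H = (5/42, 11/42)
4. R lies on line CT with CR:RT = 3:2 ⇒ R = (19/35, 11/35)
2·[RQH] = 2/105, 2·[RCH] = -11/70
[RQH]:[RCH] = 2/105:-11/70 = -4/33

[RQH]:[RCH] = -4/33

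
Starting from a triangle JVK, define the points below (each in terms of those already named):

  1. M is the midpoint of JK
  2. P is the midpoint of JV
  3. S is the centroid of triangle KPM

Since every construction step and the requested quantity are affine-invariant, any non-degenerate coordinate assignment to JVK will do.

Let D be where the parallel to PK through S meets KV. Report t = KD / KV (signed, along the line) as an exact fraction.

t = -1/6

Work in coordinates with J = (0, 0), V = (1, 0), K = (0, 1).
1. M is the midpoint of JK ⇒ M = (0, 1/2)
2. P is the midpoint of JV ⇒ P = (1/2, 0)
3. S is the centroid of triangle KPM ⇒ S = (1/6, 1/2)
through S parallel to PK: direction (-1/2, 1); meets KV at D = (-1/6, 7/6)
D = K + t·(V−K) with t = -1/6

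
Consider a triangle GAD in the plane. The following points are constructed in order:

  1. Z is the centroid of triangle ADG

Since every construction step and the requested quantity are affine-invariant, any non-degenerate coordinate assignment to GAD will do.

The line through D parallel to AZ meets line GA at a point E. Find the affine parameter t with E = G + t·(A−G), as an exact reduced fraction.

t = 2

Choose coordinates G = (0, 0), A = (1, 0), D = (0, 1).
1. Z is the centroid of triangle ADG ⇒ Z = (1/3, 1/3)
through D parallel to AZ: direction (-2/3, 1/3); meets GA at E = (2, 0)
E = G + t·(A−G) with t = 2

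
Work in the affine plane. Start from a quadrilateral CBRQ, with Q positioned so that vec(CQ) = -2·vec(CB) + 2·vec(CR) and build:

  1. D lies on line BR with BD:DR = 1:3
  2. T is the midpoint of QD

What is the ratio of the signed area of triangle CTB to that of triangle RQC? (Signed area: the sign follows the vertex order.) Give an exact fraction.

[CTB]:[RQC] = -9/16

Choose coordinates C = (0, 0), B = (1, 0), R = (0, 1), Q = (-2, 2).
1. D lies on line BR with BD:DR = 1:3 ⇒ D = (3/4, 1/4)
2. T is the midpoint of QD ⇒ T = (-5/8, 9/8)
2·[CTB] = -9/8, 2·[RQC] = 2
[CTB]:[RQC] = -9/8:2 = -9/16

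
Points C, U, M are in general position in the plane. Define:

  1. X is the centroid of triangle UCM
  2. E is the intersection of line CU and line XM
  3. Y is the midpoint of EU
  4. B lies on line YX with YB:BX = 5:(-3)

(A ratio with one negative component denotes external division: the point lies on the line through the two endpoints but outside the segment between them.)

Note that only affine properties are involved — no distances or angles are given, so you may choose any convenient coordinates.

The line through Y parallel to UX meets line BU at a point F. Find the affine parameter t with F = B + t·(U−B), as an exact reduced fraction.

Work in coordinates with C = (0, 0), U = (1, 0), M = (0, 1).
1. X is the centroid of triangle UCM ⇒ X = (1/3, 1/3)
2. E is the intersection of line CU and line XM ⇒ E = (1/2, 0)
3. Y is the midpoint of EU ⇒ Y = (3/4, 0)
4. B lies on line YX with YB:BX = 5:(-3) ⇒ B = (-7/24, 5/6)
through Y parallel to UX: direction (-2/3, 1/3); meets BU at F = (67/36, -5/9)
F = B + t·(U−B) with t = 5/3

t = 5/3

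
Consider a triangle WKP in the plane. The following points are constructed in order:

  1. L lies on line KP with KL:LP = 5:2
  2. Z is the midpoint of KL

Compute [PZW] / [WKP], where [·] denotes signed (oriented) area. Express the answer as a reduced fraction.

[PZW]:[WKP] = -9/14

Work in coordinates with W = (0, 0), K = (1, 0), P = (0, 1).
1. L lies on line KP with KL:LP = 5:2 ⇒ L = (2/7, 5/7)
2. Z is the midpoint of KL ⇒ Z = (9/14, 5/14)
2·[PZW] = -9/14, 2·[WKP] = 1
[PZW]:[WKP] = -9/14:1 = -9/14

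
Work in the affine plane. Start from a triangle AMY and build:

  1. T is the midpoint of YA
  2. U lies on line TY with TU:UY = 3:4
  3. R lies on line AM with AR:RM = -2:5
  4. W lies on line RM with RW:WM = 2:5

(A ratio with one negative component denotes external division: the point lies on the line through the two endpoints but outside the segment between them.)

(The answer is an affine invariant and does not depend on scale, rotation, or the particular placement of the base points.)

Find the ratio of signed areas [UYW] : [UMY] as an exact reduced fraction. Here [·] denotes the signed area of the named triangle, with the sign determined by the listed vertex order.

Assign A = (0, 0), M = (1, 0), Y = (0, 1) — the answer is frame-independent, so this choice is without loss of generality.
1. T is the midpoint of YA ⇒ T = (0, 1/2)
2. U lies on line TY with TU:UY = 3:4 ⇒ U = (0, 5/7)
3. R lies on line AM with AR:RM = -2:5 ⇒ R = (-2/3, 0)
4. W lies on line RM with RW:WM = 2:5 ⇒ W = (-4/21, 0)
2·[UYW] = 8/147, 2·[UMY] = 2/7
[UYW]:[UMY] = 8/147:2/7 = 4/21

[UYW]:[UMY] = 4/21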